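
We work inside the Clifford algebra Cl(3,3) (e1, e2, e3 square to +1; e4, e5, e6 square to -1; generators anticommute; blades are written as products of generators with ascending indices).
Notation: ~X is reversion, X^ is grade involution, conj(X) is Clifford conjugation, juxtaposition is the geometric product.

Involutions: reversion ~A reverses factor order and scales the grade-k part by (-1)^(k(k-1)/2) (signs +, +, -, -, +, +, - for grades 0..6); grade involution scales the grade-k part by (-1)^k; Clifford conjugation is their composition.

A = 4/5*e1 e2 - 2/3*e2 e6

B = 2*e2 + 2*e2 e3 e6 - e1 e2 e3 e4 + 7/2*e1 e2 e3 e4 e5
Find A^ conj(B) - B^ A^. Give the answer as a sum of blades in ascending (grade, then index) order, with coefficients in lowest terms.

first term: -8/5*e1 + 4/3*e3 - 4/3*e6 + 4/5*e3 e4 + 8/5*e1 e3 e6 + 14/5*e3 e4 e5 - 2/3*e1 e3 e4 e6 + 7/3*e1 e3 e4 e5 e6
second term: 8/5*e1 - 4/3*e3 + 4/3*e6 + 4/5*e3 e4 + 8/5*e1 e3 e6 + 14/5*e3 e4 e5 + 2/3*e1 e3 e4 e6 - 7/3*e1 e3 e4 e5 e6
Answer: -16/5*e1 + 8/3*e3 - 8/3*e6 - 4/3*e1 e3 e4 e6 + 14/3*e1 e3 e4 e5 e6


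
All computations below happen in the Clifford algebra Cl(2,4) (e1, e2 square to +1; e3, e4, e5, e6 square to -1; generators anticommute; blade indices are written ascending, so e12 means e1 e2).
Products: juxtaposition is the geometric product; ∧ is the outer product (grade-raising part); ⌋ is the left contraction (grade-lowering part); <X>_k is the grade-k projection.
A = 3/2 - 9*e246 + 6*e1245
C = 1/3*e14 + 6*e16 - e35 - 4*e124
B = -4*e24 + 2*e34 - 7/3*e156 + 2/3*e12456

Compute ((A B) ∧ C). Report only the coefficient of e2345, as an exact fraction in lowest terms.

step 1: 40*e6 - 18*e15 - 6*e24 + 3*e34 - 7/2*e156 - 18*e236 - 14*e246 + 12*e1235 - 21*e1245 + e12456
step 2: 40/3*e146 - 40*e356 + 124*e1246 + 18*e1346 - 6*e2345 - 6*e12346 - 14*e23456
Answer: -6


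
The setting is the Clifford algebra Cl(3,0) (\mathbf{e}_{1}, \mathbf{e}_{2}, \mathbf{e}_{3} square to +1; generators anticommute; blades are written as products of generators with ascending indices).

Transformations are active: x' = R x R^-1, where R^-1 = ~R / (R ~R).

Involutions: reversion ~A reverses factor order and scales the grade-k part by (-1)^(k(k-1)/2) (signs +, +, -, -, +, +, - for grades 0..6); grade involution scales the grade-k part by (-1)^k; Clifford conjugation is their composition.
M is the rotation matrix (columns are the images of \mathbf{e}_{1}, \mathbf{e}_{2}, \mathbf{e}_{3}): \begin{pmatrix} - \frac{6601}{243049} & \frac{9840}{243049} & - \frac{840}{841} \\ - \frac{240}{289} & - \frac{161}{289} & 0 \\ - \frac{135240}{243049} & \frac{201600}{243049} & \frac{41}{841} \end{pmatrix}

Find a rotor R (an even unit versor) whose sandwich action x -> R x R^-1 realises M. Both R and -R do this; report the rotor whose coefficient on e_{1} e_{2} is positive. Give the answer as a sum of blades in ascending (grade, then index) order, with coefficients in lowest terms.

Method: write R = a + b12*e_{1} e_{2} + b13*e_{1} e_{3} + b23*e_{2} e_{3} with a^2 + b12^2 + b13^2 + b23^2 = 1 (so R^-1 = ~R). Expanding the columns R e_j ~R gives tr M = 4a^2 - 1 and, from the antisymmetric part, M21 - M12 = -4a*b12, M13 - M31 = 4a*b13, M32 - M23 = -4a*b23.
Here tr M = -\frac{130153}{243049}, so a^2 = (1 + tr M)/4 = \frac{28224}{243049} and a = ±\frac{168}{493}. Taking a = \frac{168}{493}: M21 - M12 = -\frac{211680}{243049}, M13 - M31 = -\frac{107520}{243049}, M32 - M23 = \frac{201600}{243049}, giving b12 = \frac{315}{493}, b13 = -\frac{160}{493}, b23 = -\frac{300}{493}, i.e. R = \frac{168}{493} + \frac{315}{493} e_{1} e_{2} - \frac{160}{493} e_{1} e_{3} - \frac{300}{493} e_{2} e_{3}.
Its e_{1} e_{2} coefficient is already positive.
Answer: \frac{168}{493} + \frac{315}{493} e_{1} e_{2} - \frac{160}{493} e_{1} e_{3} - \frac{300}{493} e_{2} e_{3}. Note: both R and -R realise this M (trace -\frac{130153}{243049}); the covering map identifies them, and the e_{1} e_{2}-coefficient sign is the tie-breaker.


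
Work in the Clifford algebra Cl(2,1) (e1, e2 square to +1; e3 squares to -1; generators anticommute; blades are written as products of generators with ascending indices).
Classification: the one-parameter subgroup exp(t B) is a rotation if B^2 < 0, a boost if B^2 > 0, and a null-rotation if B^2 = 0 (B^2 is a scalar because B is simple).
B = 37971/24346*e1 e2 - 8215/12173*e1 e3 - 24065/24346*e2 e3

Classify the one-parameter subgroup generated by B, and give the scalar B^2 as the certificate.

B^2 term by term: the squares give (37971/24346)^2*(e1 e2)^2 + (-8215/12173)^2*(e1 e3)^2 + (-24065/24346)^2*(e2 e3)^2 = 1441796841/592727716*(-1) + 67486225/148181929*(+1) + 579124225/592727716*(+1) = -1 (each basis 2-blade squares to minus the product of its generators' squares); cross terms between blades sharing an index anticommute and cancel. So B^2 = -1.
Answer: rotation, certificate B^2 = -1. Why this suffices: the scalar -1 survives any versor conjugation, so its sign alone determines the class however B is presented.


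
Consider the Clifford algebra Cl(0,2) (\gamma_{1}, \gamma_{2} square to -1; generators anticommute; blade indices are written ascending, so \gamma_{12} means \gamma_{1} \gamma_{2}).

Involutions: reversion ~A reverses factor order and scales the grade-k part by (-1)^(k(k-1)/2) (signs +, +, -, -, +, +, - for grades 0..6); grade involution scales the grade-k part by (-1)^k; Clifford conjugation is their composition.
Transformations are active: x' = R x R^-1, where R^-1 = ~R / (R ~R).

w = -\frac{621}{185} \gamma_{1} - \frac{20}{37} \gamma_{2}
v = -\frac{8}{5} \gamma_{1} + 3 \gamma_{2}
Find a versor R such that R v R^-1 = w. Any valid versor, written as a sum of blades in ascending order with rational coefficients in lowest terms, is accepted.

R = v + w = -\frac{917}{185} \gamma_{1} + \frac{91}{37} \gamma_{2} works: the equal norms (-\frac{289}{25}) guarantee its sandwich swaps v into w.
Answer: -\frac{917}{185} \gamma_{1} + \frac{91}{37} \gamma_{2}


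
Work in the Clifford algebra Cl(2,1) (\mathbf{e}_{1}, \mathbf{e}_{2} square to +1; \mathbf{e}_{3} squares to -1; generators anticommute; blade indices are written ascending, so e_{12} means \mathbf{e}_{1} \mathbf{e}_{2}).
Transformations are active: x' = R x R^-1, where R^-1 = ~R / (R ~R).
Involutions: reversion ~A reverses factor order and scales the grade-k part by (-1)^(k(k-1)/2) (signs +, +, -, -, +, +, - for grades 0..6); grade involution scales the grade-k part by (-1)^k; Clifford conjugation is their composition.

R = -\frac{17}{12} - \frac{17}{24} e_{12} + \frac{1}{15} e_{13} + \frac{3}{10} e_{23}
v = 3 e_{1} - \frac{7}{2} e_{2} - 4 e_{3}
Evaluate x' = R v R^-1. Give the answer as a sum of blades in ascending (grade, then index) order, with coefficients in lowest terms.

~R = -\frac{17}{12} + \frac{17}{24} e_{12} - \frac{1}{15} e_{13} - \frac{3}{10} e_{23}, and R ~R = \frac{6953}{2880}, so R^-1 = ~R / (\frac{6953}{2880}).
R v = -\frac{361}{240} e_{1} + \frac{497}{60} e_{2} + \frac{391}{60} e_{3} + \frac{119}{30} e_{123}
Answer: -\frac{4541}{2045} e_{1} - \frac{24549}{4090} e_{2} - \frac{2444}{409} e_{3}


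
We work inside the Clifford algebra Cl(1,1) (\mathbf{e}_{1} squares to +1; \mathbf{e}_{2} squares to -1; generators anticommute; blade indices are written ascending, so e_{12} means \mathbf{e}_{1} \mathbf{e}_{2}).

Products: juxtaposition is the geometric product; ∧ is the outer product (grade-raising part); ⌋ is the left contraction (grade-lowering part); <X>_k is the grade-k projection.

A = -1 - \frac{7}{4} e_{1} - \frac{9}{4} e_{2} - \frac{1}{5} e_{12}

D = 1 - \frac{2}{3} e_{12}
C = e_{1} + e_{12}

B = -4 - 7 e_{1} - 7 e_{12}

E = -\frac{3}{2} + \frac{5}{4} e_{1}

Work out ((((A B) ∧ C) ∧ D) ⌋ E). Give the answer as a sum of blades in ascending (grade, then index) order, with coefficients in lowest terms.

step 1: \frac{353}{20} + \frac{119}{4} e_{1} + \frac{397}{20} e_{2} - \frac{159}{20} e_{12}
step 2: \frac{353}{20} e_{1} - \frac{11}{5} e_{12}
step 3: \frac{353}{20} e_{1} - \frac{11}{5} e_{12}
step 4: \frac{353}{16}
Answer: \frac{353}{16}


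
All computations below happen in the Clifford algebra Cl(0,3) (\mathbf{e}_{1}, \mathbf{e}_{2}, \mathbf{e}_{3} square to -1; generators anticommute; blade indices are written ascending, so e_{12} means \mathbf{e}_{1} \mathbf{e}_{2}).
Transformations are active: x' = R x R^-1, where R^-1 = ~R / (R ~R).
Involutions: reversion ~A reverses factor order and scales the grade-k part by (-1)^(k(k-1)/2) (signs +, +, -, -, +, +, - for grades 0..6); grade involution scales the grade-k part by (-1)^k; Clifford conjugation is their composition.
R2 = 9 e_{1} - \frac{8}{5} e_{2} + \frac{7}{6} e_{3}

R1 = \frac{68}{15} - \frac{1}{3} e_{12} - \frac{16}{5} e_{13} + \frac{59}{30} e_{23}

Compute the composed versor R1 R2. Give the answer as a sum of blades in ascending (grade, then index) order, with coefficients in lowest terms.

Distribute over the terms of R2 (each basis-blade product reordered to ascending indices, repeated generators contracted through their squares):
R1 (9 e_{1}) = \frac{204}{5} e_{1} - 3 e_{2} - \frac{144}{5} e_{3} + \frac{177}{10} e_{123}
R1 (-\frac{8}{5} e_{2}) = -\frac{8}{15} e_{1} - \frac{544}{75} e_{2} - \frac{236}{75} e_{3} - \frac{128}{25} e_{123}
R1 (\frac{7}{6} e_{3}) = \frac{56}{15} e_{1} - \frac{413}{180} e_{2} + \frac{238}{45} e_{3} - \frac{7}{18} e_{123}
Summing the partial products and collecting blades:
Answer: 44 e_{1} - \frac{11293}{900} e_{2} - \frac{5998}{225} e_{3} + \frac{2743}{225} e_{123}


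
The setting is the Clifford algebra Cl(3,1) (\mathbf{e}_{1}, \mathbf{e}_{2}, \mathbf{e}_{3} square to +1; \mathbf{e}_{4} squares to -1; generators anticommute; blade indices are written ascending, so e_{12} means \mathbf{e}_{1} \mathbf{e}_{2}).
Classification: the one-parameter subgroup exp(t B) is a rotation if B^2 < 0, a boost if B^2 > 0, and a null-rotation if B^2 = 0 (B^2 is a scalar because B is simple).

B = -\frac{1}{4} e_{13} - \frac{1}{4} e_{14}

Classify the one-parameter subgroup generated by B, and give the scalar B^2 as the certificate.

B^2 term by term: the squares give (-\frac{1}{4})^2*(e_{13})^2 + (-\frac{1}{4})^2*(e_{14})^2 = \frac{1}{16}*(-1) + \frac{1}{16}*(+1) = 0 (each basis 2-blade squares to minus the product of its generators' squares); cross terms between blades sharing an index anticommute and cancel. So B^2 = 0.
Answer: null-rotation, certificate B^2 = 0. B^2 = 0 is basis-independent, so its sign is the whole story.


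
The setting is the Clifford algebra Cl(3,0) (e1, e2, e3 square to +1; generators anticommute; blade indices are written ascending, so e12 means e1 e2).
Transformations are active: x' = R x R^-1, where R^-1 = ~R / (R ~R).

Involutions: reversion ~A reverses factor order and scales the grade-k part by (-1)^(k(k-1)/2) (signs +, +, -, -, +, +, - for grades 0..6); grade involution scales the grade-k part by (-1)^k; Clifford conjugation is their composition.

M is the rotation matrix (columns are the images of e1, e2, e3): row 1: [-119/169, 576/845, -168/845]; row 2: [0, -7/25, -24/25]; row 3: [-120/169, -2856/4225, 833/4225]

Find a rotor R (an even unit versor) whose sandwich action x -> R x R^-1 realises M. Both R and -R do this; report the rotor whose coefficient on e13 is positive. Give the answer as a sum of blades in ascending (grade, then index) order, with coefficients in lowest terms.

Method: write R = a + b12*e12 + b13*e13 + b23*e23 with a^2 + b12^2 + b13^2 + b23^2 = 1 (so R^-1 = ~R). Expanding the columns R e_j ~R gives tr M = 4a^2 - 1 and, from the antisymmetric part, M21 - M12 = -4a*b12, M13 - M31 = 4a*b13, M32 - M23 = -4a*b23.
Here tr M = -133/169, so a^2 = (1 + tr M)/4 = 9/169 and a = ±3/13. Taking a = 3/13: M21 - M12 = -576/845, M13 - M31 = 432/845, M32 - M23 = 48/169, giving b12 = 48/65, b13 = 36/65, b23 = -4/13, i.e. R = 3/13 + 48/65*e12 + 36/65*e13 - 4/13*e23.
Its e13 coefficient is already positive.
Answer: 3/13 + 48/65*e12 + 36/65*e13 - 4/13*e23. Key observation: the double cover Spin(3) -> SO(3) sends R and -R to the same matrix (trace -133/169 here), so the stated sign of the e13 coefficient is what selects one sheet.


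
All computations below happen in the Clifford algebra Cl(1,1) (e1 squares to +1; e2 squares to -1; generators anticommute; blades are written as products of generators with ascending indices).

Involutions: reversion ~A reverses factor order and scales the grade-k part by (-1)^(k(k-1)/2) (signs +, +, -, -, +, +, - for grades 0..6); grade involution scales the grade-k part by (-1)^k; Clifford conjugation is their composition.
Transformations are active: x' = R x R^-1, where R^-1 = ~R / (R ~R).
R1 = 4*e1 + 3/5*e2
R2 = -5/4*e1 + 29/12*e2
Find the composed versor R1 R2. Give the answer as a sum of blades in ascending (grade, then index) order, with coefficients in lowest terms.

Distribute over the terms of R1 (each basis-blade product reordered to ascending indices, repeated generators contracted through their squares):
(4*e1) R2 = -5 + 29/3*e1 e2
(3/5*e2) R2 = -29/20 + 3/4*e1 e2
Summing the partial products and collecting blades:
Answer: -129/20 + 125/12*e1 e2


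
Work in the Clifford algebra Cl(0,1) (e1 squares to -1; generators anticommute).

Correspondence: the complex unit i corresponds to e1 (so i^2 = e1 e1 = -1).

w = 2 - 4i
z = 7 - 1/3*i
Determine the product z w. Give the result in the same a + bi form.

In blades: z = 7 - 1/3*e1, w = 2 - 4*e1.
Distribute z over w term by term (generator squares from the signature, products reordered to ascending indices): (7)*w = 14 - 28*e1; (-1/3*e1)*w = -4/3 - 2/3*e1.
Sum: 38/3 - 86/3*e1; translating back through the correspondence:
Answer: 38/3 - 86/3*i


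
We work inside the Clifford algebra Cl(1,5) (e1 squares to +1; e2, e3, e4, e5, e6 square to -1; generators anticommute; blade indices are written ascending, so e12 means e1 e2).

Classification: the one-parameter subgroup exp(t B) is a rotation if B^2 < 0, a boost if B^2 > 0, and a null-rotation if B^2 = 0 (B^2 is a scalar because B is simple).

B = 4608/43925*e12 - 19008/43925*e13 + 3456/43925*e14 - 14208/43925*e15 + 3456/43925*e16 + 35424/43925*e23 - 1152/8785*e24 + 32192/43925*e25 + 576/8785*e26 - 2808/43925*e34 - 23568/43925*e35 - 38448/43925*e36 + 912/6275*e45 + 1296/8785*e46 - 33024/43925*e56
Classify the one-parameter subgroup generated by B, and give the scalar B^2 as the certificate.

B^2 term by term: the squares give (4608/43925)^2*(e12)^2 + (-19008/43925)^2*(e13)^2 + (3456/43925)^2*(e14)^2 + (-14208/43925)^2*(e15)^2 + (3456/43925)^2*(e16)^2 + (35424/43925)^2*(e23)^2 + (-1152/8785)^2*(e24)^2 + (32192/43925)^2*(e25)^2 + (576/8785)^2*(e26)^2 + (-2808/43925)^2*(e34)^2 + (-23568/43925)^2*(e35)^2 + (-38448/43925)^2*(e36)^2 + (912/6275)^2*(e45)^2 + (1296/8785)^2*(e46)^2 + (-33024/43925)^2*(e56)^2 = 21233664/1929405625*(+1) + 361304064/1929405625*(+1) + 11943936/1929405625*(+1) + 201867264/1929405625*(+1) + 11943936/1929405625*(+1) + 1254859776/1929405625*(-1) + 1327104/77176225*(-1) + 1036324864/1929405625*(-1) + 331776/77176225*(-1) + 7884864/1929405625*(-1) + 555450624/1929405625*(-1) + 1478248704/1929405625*(-1) + 831744/39375625*(-1) + 1679616/77176225*(-1) + 1090584576/1929405625*(-1) = -64/25 (each basis 2-blade squares to minus the product of its generators' squares); cross terms between blades sharing an index anticommute and cancel; the commuting (index-disjoint) pairs give grade-4 terms 2*c*c'*(blade product), which cancel blade by blade — e1234: -25878528/1929405625 - 43794432/385881125 + 244850688/1929405625 = 0; e1235: -217202688/1929405625 + 1223811072/1929405625 - 1006608384/1929405625 = 0; e1236: -354336768/1929405625 + 21897216/385881125 + 244850688/1929405625 = 0; e1245: 8404992/275629375 - 222511104/1929405625 + 32735232/385881125 = 0; e1246: 11943936/385881125 - 3981312/385881125 - 7962624/385881125 = 0; e1256: -304349184/1929405625 + 16367616/385881125 + 222511104/1929405625 = 0; e1345: -34670592/275629375 + 162902016/1929405625 + 79792128/1929405625 = 0; e1346: -49268736/385881125 + 265752576/1929405625 - 19408896/1929405625 = 0; e1356: 1255440384/1929405625 - 1092538368/1929405625 - 162902016/1929405625 = 0; e1456: -228261888/1929405625 + 36827136/385881125 + 6303744/275629375 = 0; e2345: 64613376/275629375 - 54300672/385881125 - 180790272/1929405625 = 0; e2346: 91819008/385881125 - 88584192/385881125 - 3234816/385881125 = 0; e2356: -2339684352/1929405625 + 2475436032/1929405625 - 27150336/385881125 = 0; e2456: 76087296/385881125 - 83441664/385881125 + 1050624/55125875 = 0; e3456: 185462784/1929405625 + 61088256/385881125 - 70129152/275629375 = 0 — confirming B is simple. So B^2 = -64/25.
Answer: rotation, certificate B^2 = -64/25. Check the certificate: B^2 = -64/25, and that sign is decisive whatever form B takes.


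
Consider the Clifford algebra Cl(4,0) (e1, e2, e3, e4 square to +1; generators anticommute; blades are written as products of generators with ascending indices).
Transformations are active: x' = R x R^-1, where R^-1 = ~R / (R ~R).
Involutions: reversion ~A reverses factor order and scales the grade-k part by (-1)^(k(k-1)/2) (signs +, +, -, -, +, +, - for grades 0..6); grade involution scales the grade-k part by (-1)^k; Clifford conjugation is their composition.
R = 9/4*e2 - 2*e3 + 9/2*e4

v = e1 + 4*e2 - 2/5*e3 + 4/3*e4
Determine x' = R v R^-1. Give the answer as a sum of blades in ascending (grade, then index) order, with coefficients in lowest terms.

~R = 9/4*e2 - 2*e3 + 9/2*e4, and R ~R = 469/16, so R^-1 = ~R / (469/16).
R v = 79/5 - 9/4*e1 e2 + 2*e1 e3 - 9/2*e1 e4 + 71/10*e2 e3 - 15*e2 e4 - 13/15*e3 e4
Answer: -e1 - 3692/2345*e2 - 4118/2345*e3 + 24748/7035*e4


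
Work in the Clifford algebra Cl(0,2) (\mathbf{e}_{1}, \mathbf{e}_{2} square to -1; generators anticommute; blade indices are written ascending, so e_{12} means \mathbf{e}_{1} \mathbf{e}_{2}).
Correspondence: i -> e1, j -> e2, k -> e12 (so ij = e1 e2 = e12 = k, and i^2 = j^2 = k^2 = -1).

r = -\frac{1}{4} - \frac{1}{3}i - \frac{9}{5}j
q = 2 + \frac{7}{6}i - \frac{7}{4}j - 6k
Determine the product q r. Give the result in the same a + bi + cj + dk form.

In blades: q = 2 + \frac{7}{6} e_{1} - \frac{7}{4} e_{2} - 6 e_{12}, r = -\frac{1}{4} - \frac{1}{3} e_{1} - \frac{9}{5} e_{2}.
Distribute q over r term by term (generator squares from the signature, products reordered to ascending indices): (2)*r = -\frac{1}{2} - \frac{2}{3} e_{1} - \frac{18}{5} e_{2}; (\frac{7}{6} e_{1})*r = \frac{7}{18} - \frac{7}{24} e_{1} - \frac{21}{10} e_{12}; (-\frac{7}{4} e_{2})*r = -\frac{63}{20} + \frac{7}{16} e_{2} - \frac{7}{12} e_{12}; (-6 e_{12})*r = -\frac{54}{5} e_{1} + 2 e_{2} + \frac{3}{2} e_{12}.
Sum: -\frac{587}{180} - \frac{1411}{120} e_{1} - \frac{93}{80} e_{2} - \frac{71}{60} e_{12}; translating back through the correspondence:
Answer: -\frac{587}{180} - \frac{1411}{120}i - \frac{93}{80}j - \frac{71}{60}k


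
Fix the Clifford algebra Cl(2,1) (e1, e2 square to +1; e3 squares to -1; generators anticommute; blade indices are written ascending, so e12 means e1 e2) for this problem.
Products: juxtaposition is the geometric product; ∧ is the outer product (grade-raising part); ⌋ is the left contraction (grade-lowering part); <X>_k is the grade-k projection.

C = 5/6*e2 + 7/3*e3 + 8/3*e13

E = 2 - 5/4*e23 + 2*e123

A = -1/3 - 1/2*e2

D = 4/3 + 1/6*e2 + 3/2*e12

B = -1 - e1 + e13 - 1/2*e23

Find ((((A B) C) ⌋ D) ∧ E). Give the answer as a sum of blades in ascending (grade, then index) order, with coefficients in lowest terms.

step 1: 1/3 + 1/3*e1 + 1/2*e2 + 1/4*e3 - 1/2*e12 - 1/3*e13 + 1/6*e23 + 1/2*e123
step 2: -19/18 + 37/36*e1 - 13/9*e2 + 55/36*e3 - 4/3*e12 + 5/4*e13 + 55/24*e23 - 20/9*e123
step 3: 19/54 + 13/6*e1 + 295/216*e2 - 19/12*e12
step 4: 19/27 + 13/3*e1 + 295/108*e2 - 19/6*e12 - 95/216*e23 - 433/216*e123
Answer: 19/27 + 13/3*e1 + 295/108*e2 - 19/6*e12 - 95/216*e23 - 433/216*e123


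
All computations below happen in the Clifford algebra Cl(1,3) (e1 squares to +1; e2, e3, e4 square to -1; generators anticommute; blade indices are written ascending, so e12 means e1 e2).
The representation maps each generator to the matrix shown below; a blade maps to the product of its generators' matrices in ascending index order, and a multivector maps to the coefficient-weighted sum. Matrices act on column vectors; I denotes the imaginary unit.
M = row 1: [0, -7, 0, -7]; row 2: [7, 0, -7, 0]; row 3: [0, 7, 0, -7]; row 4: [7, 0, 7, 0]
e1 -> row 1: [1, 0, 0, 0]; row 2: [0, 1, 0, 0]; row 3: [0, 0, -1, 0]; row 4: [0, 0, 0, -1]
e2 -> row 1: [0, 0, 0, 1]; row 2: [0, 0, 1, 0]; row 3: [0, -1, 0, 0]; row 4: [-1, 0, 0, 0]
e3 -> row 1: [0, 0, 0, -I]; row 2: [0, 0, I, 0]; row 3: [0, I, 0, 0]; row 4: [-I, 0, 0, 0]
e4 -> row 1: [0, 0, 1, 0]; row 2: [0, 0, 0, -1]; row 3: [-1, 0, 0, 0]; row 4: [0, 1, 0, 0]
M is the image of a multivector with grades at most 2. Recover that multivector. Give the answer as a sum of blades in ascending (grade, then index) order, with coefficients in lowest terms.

Method: the blade images are trace-orthogonal — tr(rho(e_A) rho(e_B)^-1) = 4 if A = B and 0 otherwise — and rho(e_A)^-1 = (e_A)^2 * rho(e_A) with (e_A)^2 = +1 or -1, so the coefficient of e_A in the preimage is (e_A)^2 * tr(M rho(e_A))/4.
Nonzero projections over blades of grade <= 2: e2: (e2)^2 = -1, tr(M rho(e2)) = 28, coefficient -7; e24: (e24)^2 = -1, tr(M rho(e24)) = 28, coefficient -7. Every other blade of grade <= 2 projects to 0.
Answer: -7*e2 - 7*e24


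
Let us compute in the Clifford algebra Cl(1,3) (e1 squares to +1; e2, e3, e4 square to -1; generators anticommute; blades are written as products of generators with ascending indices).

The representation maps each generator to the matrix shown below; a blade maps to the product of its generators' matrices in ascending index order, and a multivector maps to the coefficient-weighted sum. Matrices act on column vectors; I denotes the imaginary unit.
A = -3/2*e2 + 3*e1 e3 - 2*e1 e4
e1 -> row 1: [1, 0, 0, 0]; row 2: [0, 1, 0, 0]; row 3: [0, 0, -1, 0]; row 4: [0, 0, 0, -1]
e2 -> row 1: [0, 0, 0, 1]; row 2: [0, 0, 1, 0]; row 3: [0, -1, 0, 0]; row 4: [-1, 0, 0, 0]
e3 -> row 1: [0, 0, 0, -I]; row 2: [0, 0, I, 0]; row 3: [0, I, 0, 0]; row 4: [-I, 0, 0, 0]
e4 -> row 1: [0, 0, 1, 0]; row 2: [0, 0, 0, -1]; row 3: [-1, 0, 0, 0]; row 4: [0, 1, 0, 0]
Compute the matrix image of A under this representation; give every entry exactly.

Bivector images (products of the table entries): rho(e1 e3) = rho(e1)rho(e3) = row 1: [0, 0, 0, -I]; row 2: [0, 0, I, 0]; row 3: [0, -I, 0, 0]; row 4: [I, 0, 0, 0]; rho(e1 e4) = rho(e1)rho(e4) = row 1: [0, 0, 1, 0]; row 2: [0, 0, 0, -1]; row 3: [1, 0, 0, 0]; row 4: [0, -1, 0, 0].
M = (-3/2)*rho(e2) + (3)*rho(e1 e3) + (-2)*rho(e1 e4), summed entrywise:
Answer: row 1: [0, 0, -2, -3/2 - 3*I]; row 2: [0, 0, -3/2 + 3*I, 2]; row 3: [-2, 3/2 - 3*I, 0, 0]; row 4: [3/2 + 3*I, 2, 0, 0]


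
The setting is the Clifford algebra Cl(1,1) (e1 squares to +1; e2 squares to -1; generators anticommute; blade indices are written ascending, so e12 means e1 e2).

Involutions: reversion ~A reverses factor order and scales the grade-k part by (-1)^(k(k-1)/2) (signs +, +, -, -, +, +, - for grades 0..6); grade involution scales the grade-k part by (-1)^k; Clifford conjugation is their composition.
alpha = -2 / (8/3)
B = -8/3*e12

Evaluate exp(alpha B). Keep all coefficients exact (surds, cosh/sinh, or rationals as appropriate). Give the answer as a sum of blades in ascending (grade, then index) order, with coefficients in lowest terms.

B^2 = (-8/3)^2*(e12)^2 = 64/9*(+1) = 64/9 (a basis 2-blade squares to minus the product of its generators' squares).
B^2 = 64/9 — B^2 > 0, so the exponential closes hyperbolically: l = 8/3, alpha*l = -2, so exp(alpha B) = cosh(-2) + (sinh(-2)/(8/3))*B = cosh(2) + (-3*sinh(2)/8)*B.
Answer: cosh(2) + sinh(2)*e12


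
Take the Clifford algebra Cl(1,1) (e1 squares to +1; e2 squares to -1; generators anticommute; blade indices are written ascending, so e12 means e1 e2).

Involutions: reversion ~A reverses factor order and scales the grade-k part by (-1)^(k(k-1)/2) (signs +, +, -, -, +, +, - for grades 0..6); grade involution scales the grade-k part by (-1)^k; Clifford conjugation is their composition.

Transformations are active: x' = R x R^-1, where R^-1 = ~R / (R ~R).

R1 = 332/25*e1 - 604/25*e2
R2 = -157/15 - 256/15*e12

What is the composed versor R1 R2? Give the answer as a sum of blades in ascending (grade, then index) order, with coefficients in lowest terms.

Distribute over the terms of R1 (each basis-blade product reordered to ascending indices, repeated generators contracted through their squares):
(332/25*e1) R2 = -52124/375*e1 - 84992/375*e2
(-604/25*e2) R2 = 154624/375*e1 + 94828/375*e2
Summing the partial products and collecting blades:
Answer: 820/3*e1 + 9836/375*e2


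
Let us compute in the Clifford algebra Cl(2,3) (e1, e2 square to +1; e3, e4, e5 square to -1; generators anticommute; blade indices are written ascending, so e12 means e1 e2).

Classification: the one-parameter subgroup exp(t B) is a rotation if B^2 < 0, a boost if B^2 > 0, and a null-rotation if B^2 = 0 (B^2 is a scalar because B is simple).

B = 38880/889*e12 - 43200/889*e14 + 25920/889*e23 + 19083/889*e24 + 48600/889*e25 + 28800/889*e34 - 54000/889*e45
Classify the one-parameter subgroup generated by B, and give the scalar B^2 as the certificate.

B^2 term by term: the squares give (38880/889)^2*(e12)^2 + (-43200/889)^2*(e14)^2 + (25920/889)^2*(e23)^2 + (19083/889)^2*(e24)^2 + (48600/889)^2*(e25)^2 + (28800/889)^2*(e34)^2 + (-54000/889)^2*(e45)^2 = 1511654400/790321*(-1) + 1866240000/790321*(+1) + 671846400/790321*(+1) + 364160889/790321*(+1) + 2361960000/790321*(+1) + 829440000/790321*(-1) + 2916000000/790321*(-1) = 9 (each basis 2-blade squares to minus the product of its generators' squares); cross terms between blades sharing an index anticommute and cancel; the commuting (index-disjoint) pairs give grade-4 terms 2*c*c'*(blade product), which cancel blade by blade — e1234: 2239488000/790321 - 2239488000/790321 = 0; e1245: -4199040000/790321 + 4199040000/790321 = 0; e2345: -2799360000/790321 + 2799360000/790321 = 0 — confirming B is simple. So B^2 = 9.
Answer: boost, certificate B^2 = 9. The scalar 9 is the complete invariant here: its sign names the subgroup type.


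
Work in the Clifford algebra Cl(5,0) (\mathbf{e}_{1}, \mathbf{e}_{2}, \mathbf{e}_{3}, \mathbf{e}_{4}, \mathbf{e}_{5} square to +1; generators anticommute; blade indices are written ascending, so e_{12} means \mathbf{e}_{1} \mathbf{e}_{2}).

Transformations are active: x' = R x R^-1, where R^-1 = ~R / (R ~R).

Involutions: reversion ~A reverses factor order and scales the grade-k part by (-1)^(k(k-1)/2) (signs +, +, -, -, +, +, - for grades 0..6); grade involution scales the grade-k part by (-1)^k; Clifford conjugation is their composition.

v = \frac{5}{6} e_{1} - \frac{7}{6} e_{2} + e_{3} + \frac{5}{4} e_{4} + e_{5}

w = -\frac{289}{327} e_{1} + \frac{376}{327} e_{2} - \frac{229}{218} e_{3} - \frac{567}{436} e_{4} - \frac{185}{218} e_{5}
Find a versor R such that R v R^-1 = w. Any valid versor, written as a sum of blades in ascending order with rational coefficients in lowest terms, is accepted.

Here q(v) = q(w) = \frac{809}{144}; the classical choice R = v + w = -\frac{11}{218} e_{1} - \frac{11}{654} e_{2} - \frac{11}{218} e_{3} - \frac{11}{218} e_{4} + \frac{33}{218} e_{5} then realises v -> w under the sandwich.
Answer: -\frac{11}{218} e_{1} - \frac{11}{654} e_{2} - \frac{11}{218} e_{3} - \frac{11}{218} e_{4} + \frac{33}{218} e_{5}


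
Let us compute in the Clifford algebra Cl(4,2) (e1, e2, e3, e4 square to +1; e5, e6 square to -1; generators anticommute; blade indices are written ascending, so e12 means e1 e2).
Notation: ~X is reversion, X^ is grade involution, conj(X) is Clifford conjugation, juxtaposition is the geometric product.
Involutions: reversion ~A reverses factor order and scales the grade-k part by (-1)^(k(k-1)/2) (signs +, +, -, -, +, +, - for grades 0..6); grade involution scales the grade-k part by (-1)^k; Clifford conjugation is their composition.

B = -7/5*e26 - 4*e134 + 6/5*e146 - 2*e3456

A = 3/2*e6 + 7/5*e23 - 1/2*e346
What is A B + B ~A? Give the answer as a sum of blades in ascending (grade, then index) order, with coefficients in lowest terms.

first term: -21/10*e2 - e5 + 3/5*e13 - 9/5*e14 + 2*e16 + 49/25*e36 - 28/5*e124 + 7/10*e234 - 3*e345 + 6*e1346 - 14/5*e2456 + 42/25*e12346
second term: 21/10*e2 - e5 + 3/5*e13 - 9/5*e14 + 2*e16 + 49/25*e36 - 28/5*e124 + 7/10*e234 + 3*e345 - 6*e1346 - 14/5*e2456 - 42/25*e12346
Answer: -2*e5 + 6/5*e13 - 18/5*e14 + 4*e16 + 98/25*e36 - 56/5*e124 + 7/5*e234 - 28/5*e2456


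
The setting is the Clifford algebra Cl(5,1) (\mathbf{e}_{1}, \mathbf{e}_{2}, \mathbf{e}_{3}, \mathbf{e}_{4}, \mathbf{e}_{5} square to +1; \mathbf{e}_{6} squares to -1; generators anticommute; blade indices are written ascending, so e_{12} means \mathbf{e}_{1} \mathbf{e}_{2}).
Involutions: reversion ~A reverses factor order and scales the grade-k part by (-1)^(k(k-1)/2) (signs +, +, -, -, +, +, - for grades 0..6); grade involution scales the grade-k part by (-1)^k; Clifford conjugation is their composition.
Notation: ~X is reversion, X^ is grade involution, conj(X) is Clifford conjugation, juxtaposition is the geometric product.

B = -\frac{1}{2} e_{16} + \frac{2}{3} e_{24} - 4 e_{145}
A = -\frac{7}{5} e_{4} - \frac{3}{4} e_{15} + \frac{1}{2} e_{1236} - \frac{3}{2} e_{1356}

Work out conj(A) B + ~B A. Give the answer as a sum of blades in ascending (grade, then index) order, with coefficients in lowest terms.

first term: -\frac{14}{15} e_{2} - 3 e_{4} + \frac{28}{5} e_{15} - \frac{1}{4} e_{23} + \frac{3}{4} e_{35} + \frac{3}{8} e_{56} + \frac{7}{10} e_{146} + 6 e_{346} + \frac{1}{2} e_{1245} - \frac{1}{3} e_{1346} + 2 e_{23456} + e_{123456}
second term: \frac{14}{15} e_{2} - 3 e_{4} + \frac{28}{5} e_{15} + \frac{1}{4} e_{23} - \frac{3}{4} e_{35} - \frac{3}{8} e_{56} + \frac{7}{10} e_{146} - 6 e_{346} + \frac{1}{2} e_{1245} - \frac{1}{3} e_{1346} + 2 e_{23456} - e_{123456}
Answer: -6 e_{4} + \frac{56}{5} e_{15} + \frac{7}{5} e_{146} + e_{1245} - \frac{2}{3} e_{1346} + 4 e_{23456}


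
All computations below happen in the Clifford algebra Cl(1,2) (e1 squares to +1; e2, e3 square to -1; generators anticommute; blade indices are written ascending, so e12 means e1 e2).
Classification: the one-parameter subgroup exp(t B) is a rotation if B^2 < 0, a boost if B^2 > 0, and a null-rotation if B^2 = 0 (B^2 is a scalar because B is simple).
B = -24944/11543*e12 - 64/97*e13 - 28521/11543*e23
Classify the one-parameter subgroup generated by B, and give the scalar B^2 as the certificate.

B^2 term by term: the squares give (-24944/11543)^2*(e12)^2 + (-64/97)^2*(e13)^2 + (-28521/11543)^2*(e23)^2 = 622203136/133240849*(+1) + 4096/9409*(+1) + 813447441/133240849*(-1) = -1 (each basis 2-blade squares to minus the product of its generators' squares); cross terms between blades sharing an index anticommute and cancel. So B^2 = -1.
Answer: rotation, certificate B^2 = -1. The class reads off the invariant scalar -1 directly.


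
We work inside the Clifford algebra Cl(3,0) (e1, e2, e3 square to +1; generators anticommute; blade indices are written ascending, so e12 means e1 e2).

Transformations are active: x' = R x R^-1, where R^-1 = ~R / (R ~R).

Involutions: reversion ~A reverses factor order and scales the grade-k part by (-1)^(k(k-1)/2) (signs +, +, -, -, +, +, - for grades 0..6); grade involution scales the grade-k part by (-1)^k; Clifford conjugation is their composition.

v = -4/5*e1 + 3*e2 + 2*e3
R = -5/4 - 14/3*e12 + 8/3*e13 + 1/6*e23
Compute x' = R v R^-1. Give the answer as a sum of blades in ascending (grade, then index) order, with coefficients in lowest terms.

~R = -5/4 + 14/3*e12 - 8/3*e13 - 1/6*e23, and R ~R = 1463/48, so R^-1 = ~R / (1463/48).
R v = -23/3*e1 - 143/20*e2 - 13/15*e3 - 262/15*e123
Answer: 27164/21945*e1 + 14107/21945*e2 + 75046/21945*e3


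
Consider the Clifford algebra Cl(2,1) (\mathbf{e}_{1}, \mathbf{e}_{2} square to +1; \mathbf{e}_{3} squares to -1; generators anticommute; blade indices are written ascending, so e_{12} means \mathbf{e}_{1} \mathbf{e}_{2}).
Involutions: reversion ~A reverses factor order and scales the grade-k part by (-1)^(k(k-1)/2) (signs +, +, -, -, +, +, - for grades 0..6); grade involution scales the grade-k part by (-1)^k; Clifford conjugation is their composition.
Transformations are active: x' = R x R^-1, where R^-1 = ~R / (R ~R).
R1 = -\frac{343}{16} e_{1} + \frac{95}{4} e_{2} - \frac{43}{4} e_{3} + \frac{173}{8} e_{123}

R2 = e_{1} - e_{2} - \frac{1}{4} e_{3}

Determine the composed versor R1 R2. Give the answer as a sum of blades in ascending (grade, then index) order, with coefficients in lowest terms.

Distribute over the terms of R2 (each basis-blade product reordered to ascending indices, repeated generators contracted through their squares):
R1 (e_{1}) = -\frac{343}{16} - \frac{95}{4} e_{12} + \frac{43}{4} e_{13} + \frac{173}{8} e_{23}
R1 (-e_{2}) = -\frac{95}{4} + \frac{343}{16} e_{12} + \frac{173}{8} e_{13} - \frac{43}{4} e_{23}
R1 (-\frac{1}{4} e_{3}) = -\frac{43}{16} + \frac{173}{32} e_{12} + \frac{343}{64} e_{13} - \frac{95}{16} e_{23}
Summing the partial products and collecting blades:
Answer: -\frac{383}{8} + \frac{99}{32} e_{12} + \frac{2415}{64} e_{13} + \frac{79}{16} e_{23}


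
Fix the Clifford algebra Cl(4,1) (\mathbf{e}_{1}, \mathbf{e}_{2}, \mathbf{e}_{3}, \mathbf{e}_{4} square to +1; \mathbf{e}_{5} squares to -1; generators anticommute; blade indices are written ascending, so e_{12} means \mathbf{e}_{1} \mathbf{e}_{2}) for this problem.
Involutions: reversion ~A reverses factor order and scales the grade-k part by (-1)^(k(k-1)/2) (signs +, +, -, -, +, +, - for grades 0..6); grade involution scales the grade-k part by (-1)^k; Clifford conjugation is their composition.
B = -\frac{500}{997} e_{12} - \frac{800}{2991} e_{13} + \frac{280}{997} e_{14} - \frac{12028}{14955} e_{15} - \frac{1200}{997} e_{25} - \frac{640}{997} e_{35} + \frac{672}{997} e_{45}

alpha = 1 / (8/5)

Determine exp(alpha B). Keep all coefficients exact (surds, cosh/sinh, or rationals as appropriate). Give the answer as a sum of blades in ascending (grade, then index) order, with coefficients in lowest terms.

B^2 term by term: the squares give (-\frac{500}{997})^2*(e_{12})^2 + (-\frac{800}{2991})^2*(e_{13})^2 + (\frac{280}{997})^2*(e_{14})^2 + (-\frac{12028}{14955})^2*(e_{15})^2 + (-\frac{1200}{997})^2*(e_{25})^2 + (-\frac{640}{997})^2*(e_{35})^2 + (\frac{672}{997})^2*(e_{45})^2 = \frac{250000}{994009}*(-1) + \frac{640000}{8946081}*(-1) + \frac{78400}{994009}*(-1) + \frac{144672784}{223652025}*(+1) + \frac{1440000}{994009}*(+1) + \frac{409600}{994009}*(+1) + \frac{451584}{994009}*(+1) = \frac{64}{25} (each basis 2-blade squares to minus the product of its generators' squares); cross terms between blades sharing an index anticommute and cancel; the commuting (index-disjoint) pairs give grade-4 terms 2*c*c'*(blade product), which cancel blade by blade — e_{1235}: \frac{640000}{994009} - \frac{640000}{994009} = 0; e_{1245}: -\frac{672000}{994009} + \frac{672000}{994009} = 0; e_{1345}: -\frac{358400}{994009} + \frac{358400}{994009} = 0 — confirming B is simple. So B^2 = \frac{64}{25}.
B^2 = \frac{64}{25} — since the square is positive, the closed form is hyperbolic: l = \frac{8}{5}, alpha*l = 1, so exp(alpha B) = cosh(1) + (sinh(1)/(\frac{8}{5}))*B = \cosh{\left(1 \right)} + (\frac{5 \sinh{\left(1 \right)}}{8})*B.
Answer: \cosh{\left(1 \right)} - \frac{625 \sinh{\left(1 \right)}}{1994} e_{12} - \frac{500 \sinh{\left(1 \right)}}{2991} e_{13} + \frac{175 \sinh{\left(1 \right)}}{997} e_{14} - \frac{3007 \sinh{\left(1 \right)}}{5982} e_{15} - \frac{750 \sinh{\left(1 \right)}}{997} e_{25} - \frac{400 \sinh{\left(1 \right)}}{997} e_{35} + \frac{420 \sinh{\left(1 \right)}}{997} e_{45}


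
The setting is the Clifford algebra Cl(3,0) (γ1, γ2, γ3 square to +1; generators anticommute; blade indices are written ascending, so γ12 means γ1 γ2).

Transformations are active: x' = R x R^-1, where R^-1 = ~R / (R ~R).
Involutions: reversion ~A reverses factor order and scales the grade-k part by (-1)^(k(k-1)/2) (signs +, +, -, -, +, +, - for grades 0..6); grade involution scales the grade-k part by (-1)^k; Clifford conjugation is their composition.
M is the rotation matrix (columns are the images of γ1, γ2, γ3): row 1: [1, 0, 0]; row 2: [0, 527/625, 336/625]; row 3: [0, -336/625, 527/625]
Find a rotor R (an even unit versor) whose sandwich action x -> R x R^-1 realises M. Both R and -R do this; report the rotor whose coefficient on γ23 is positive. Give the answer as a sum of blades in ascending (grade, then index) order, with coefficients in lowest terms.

Method: write R = a + b12*γ12 + b13*γ13 + b23*γ23 with a^2 + b12^2 + b13^2 + b23^2 = 1 (so R^-1 = ~R). Expanding the columns R e_j ~R gives tr M = 4a^2 - 1 and, from the antisymmetric part, M21 - M12 = -4a*b12, M13 - M31 = 4a*b13, M32 - M23 = -4a*b23.
Here tr M = 1679/625, so a^2 = (1 + tr M)/4 = 576/625 and a = ±24/25. Taking a = 24/25: M21 - M12 = 0, M13 - M31 = 0, M32 - M23 = -672/625, giving b12 = 0, b13 = 0, b23 = 7/25, i.e. R = 24/25 + 7/25*γ23.
Its γ23 coefficient is already positive.
Answer: 24/25 + 7/25*γ23. Uniqueness: Spin(3) -> SO(3) maps R and -R to the same rotation of trace 1679/625; fixing the sign of the γ23 coefficient removes the ambiguity.


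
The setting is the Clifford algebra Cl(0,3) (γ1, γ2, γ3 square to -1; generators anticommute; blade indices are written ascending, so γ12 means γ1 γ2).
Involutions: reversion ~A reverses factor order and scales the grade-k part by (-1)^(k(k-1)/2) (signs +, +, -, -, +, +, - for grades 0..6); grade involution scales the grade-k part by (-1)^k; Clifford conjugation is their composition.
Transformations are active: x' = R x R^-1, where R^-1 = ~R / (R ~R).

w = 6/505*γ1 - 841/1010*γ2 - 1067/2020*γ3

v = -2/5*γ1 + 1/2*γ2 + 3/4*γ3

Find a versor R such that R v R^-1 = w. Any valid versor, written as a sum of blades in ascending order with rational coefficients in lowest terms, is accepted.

Construction: equal norms (both -389/400) license R = v + w = -196/505*γ1 - 168/505*γ2 + 112/505*γ3 — nothing changes along that direction, while (v - w)/2 changes sign, so v maps onto w.
Answer: -196/505*γ1 - 168/505*γ2 + 112/505*γ3


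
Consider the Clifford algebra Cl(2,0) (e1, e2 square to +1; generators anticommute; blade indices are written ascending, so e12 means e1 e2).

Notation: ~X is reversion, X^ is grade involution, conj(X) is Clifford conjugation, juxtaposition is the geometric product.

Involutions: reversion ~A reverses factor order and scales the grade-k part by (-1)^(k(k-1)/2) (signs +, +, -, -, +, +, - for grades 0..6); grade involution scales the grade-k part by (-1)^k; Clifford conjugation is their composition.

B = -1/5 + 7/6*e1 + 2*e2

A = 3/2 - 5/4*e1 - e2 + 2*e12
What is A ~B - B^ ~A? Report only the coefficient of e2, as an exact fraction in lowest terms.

first term: -451/120 + 6*e1 + 13/15*e2 - 26/15*e12
second term: 379/120 - 11/2*e1 - 7/15*e2 - 14/15*e12
Answer: 4/3


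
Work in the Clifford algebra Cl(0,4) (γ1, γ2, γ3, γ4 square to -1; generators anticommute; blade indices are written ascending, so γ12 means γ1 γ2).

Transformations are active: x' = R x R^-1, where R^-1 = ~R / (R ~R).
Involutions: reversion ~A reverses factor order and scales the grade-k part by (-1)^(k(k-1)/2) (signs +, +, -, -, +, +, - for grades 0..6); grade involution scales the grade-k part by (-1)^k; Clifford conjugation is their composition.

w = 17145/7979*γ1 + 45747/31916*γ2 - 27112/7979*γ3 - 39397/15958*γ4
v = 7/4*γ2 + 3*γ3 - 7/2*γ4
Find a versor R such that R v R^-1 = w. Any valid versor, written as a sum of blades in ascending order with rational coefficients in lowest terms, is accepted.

Sketch: the shared square -389/16 makes R = v + w = 17145/7979*γ1 + 25400/7979*γ2 - 3175/7979*γ3 - 47625/7979*γ4 the natural versor; its sandwich fixes that direction, negates (v - w)/2, and sends v to w.
Answer: 17145/7979*γ1 + 25400/7979*γ2 - 3175/7979*γ3 - 47625/7979*γ4


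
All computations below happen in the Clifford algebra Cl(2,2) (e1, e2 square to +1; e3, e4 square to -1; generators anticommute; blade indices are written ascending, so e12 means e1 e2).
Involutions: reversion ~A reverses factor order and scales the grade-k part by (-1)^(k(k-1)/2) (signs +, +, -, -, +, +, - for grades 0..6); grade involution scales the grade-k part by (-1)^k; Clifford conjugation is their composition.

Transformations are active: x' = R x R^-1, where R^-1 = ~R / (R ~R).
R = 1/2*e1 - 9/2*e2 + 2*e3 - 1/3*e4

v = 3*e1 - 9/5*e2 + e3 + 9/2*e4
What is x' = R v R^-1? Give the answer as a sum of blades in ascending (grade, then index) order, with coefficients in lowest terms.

~R = 1/2*e1 - 9/2*e2 + 2*e3 - 1/3*e4, and R ~R = 295/18, so R^-1 = ~R / (295/18).
R v = 91/10 + 63/5*e12 - 11/2*e13 + 13/4*e14 - 9/10*e23 - 417/20*e24 + 28/3*e34
Answer: -3606/1475*e1 - 4716/1475*e2 + 1801/1475*e3 - 14367/2950*e4
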